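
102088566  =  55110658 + 46977908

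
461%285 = 176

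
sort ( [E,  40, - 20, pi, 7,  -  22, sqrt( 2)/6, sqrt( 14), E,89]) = [ - 22, - 20, sqrt(2 )/6, E, E , pi, sqrt( 14),7, 40 , 89]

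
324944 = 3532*92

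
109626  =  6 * 18271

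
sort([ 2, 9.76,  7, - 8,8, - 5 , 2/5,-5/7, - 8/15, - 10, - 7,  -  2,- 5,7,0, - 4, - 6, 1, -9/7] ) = [ -10, - 8, - 7 , - 6, -5, - 5, - 4, - 2, - 9/7, - 5/7, - 8/15,0,  2/5, 1 , 2,  7, 7,8,  9.76]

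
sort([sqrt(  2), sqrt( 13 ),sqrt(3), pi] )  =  [sqrt( 2),sqrt(3), pi, sqrt(13 ) ] 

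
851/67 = 12 +47/67 = 12.70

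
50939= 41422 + 9517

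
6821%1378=1309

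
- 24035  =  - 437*55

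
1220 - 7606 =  - 6386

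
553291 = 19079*29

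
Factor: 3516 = 2^2 * 3^1* 293^1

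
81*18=1458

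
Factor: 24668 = 2^2*7^1*881^1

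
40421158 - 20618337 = 19802821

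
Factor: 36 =2^2*3^2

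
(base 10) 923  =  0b1110011011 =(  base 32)SR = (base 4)32123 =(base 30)10N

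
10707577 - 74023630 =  - 63316053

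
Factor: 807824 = 2^4 * 29^1 * 1741^1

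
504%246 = 12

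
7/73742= 7/73742=0.00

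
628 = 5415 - 4787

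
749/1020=749/1020 =0.73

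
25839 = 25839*1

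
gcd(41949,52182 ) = 9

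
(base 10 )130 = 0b10000010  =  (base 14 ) 94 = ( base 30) 4A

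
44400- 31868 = 12532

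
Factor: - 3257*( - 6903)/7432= 2^( - 3 )*3^2*13^1  *59^1*929^( - 1)* 3257^1= 22483071/7432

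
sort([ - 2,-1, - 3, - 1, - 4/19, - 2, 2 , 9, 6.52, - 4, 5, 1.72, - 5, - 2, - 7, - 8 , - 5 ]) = [ - 8,-7,-5, - 5, - 4, - 3,-2, - 2, - 2, - 1,-1,-4/19,  1.72, 2,5, 6.52, 9]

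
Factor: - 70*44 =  - 2^3 * 5^1 *7^1*11^1 = - 3080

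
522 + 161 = 683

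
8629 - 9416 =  -787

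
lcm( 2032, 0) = 0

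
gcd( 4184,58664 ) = 8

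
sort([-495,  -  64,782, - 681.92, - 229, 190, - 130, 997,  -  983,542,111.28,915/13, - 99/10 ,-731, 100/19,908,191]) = [ - 983, - 731, - 681.92, - 495, - 229 , - 130,-64,-99/10 , 100/19,915/13,111.28,  190,191,542,782 , 908,997 ]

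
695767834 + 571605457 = 1267373291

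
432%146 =140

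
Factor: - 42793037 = -7^1*307^1*19913^1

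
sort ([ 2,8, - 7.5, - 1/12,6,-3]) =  [ - 7.5, - 3,-1/12,  2,6, 8 ]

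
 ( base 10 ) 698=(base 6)3122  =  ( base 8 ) 1272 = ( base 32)lq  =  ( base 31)mg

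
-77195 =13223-90418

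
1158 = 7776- 6618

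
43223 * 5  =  216115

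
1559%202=145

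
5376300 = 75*71684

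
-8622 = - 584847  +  576225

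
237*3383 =801771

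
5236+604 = 5840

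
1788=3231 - 1443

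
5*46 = 230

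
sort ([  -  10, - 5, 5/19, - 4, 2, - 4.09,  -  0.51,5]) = [ - 10, - 5, - 4.09, - 4,-0.51,5/19,2, 5] 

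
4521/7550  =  4521/7550=0.60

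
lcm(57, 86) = 4902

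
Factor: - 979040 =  - 2^5*5^1*29^1*211^1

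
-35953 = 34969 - 70922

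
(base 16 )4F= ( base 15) 54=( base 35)29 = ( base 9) 87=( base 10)79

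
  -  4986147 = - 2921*1707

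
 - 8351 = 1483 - 9834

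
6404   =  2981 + 3423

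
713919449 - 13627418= 700292031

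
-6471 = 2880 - 9351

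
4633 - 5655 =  - 1022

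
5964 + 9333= 15297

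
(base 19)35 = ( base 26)2A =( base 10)62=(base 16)3e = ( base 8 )76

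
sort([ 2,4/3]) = [4/3,2 ]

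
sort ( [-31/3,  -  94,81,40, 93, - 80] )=[ - 94, - 80,-31/3, 40 , 81 , 93]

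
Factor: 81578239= 2633^1*30983^1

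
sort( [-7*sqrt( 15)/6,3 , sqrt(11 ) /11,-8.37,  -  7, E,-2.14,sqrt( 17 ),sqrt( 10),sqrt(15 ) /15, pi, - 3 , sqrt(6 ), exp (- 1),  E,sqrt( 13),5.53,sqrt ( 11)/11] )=[- 8.37,  -  7, - 7*sqrt( 15)/6, - 3, - 2.14, sqrt( 15 ) /15,  sqrt(11 ) /11,  sqrt(11)/11,exp(-1 ),sqrt(6), E,E,3, pi,sqrt( 10 ), sqrt( 13 ),sqrt( 17),5.53 ]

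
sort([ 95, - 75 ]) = [  -  75,95]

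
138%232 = 138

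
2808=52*54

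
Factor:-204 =  -  2^2*3^1* 17^1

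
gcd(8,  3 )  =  1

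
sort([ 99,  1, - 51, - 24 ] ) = [ - 51, - 24,1, 99 ] 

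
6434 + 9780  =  16214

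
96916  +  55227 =152143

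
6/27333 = 2/9111  =  0.00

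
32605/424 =76 + 381/424= 76.90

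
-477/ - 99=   4 + 9/11=4.82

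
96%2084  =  96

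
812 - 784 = 28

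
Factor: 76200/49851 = 2^3 * 3^ ( - 1)*5^2 *29^(  -  1)*127^1*191^( - 1) = 25400/16617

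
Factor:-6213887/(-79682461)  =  23^1* 43^1*61^1  *  103^1 * 3191^(- 1) * 24971^( - 1)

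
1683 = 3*561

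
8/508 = 2/127 = 0.02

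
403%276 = 127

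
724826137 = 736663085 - 11836948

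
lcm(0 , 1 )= 0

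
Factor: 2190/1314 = 5/3 =3^( - 1)*5^1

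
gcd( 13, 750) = 1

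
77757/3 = 25919  =  25919.00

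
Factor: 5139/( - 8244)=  - 2^(  -  2 )*229^( -1) * 571^1 = -  571/916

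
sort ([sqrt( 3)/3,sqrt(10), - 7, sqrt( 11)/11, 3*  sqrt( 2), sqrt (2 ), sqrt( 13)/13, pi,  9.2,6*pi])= [ - 7,sqrt ( 13)/13,  sqrt( 11) /11,sqrt ( 3 ) /3,  sqrt ( 2 ),pi , sqrt( 10 ),3*sqrt(2 ), 9.2,6*pi ]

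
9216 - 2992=6224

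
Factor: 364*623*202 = 45807944 = 2^3*7^2*13^1*89^1 *101^1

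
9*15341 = 138069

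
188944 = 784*241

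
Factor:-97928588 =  - 2^2*24482147^1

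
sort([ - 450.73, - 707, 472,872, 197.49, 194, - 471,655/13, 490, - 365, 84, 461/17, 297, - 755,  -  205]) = [ - 755, - 707, - 471, - 450.73,-365, - 205,461/17, 655/13 , 84  ,  194,197.49, 297,472 , 490, 872]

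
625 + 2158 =2783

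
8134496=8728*932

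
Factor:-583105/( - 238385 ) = 839/343 =7^( - 3 )*839^1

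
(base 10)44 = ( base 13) 35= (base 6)112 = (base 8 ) 54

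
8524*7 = 59668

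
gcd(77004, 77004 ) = 77004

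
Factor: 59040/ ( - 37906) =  - 29520/18953 = - 2^4* 3^2*5^1 * 11^( - 1)*41^1*1723^ (-1)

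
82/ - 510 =  -  1 + 214/255 = - 0.16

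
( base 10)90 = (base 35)2K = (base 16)5A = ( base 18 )50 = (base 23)3l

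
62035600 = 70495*880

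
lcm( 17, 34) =34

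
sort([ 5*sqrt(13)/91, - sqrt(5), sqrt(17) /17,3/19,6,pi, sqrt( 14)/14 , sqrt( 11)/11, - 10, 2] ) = [ - 10,-sqrt( 5), 3/19, 5*sqrt( 13)/91, sqrt( 17 ) /17, sqrt ( 14) /14, sqrt( 11) /11,  2, pi, 6 ] 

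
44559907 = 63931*697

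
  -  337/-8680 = 337/8680 = 0.04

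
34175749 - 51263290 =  - 17087541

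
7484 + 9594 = 17078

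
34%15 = 4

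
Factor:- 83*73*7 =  -7^1 *73^1 * 83^1=- 42413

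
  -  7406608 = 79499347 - 86905955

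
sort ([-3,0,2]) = [ - 3,0,2]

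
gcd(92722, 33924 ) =2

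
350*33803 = 11831050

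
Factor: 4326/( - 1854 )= -7/3 = - 3^ ( - 1)*7^1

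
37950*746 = 28310700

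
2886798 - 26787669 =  - 23900871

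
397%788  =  397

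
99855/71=99855/71 = 1406.41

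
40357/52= 40357/52 = 776.10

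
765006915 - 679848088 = 85158827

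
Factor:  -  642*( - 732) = 469944 = 2^3*3^2*61^1*107^1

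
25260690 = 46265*546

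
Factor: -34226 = -2^1*109^1*157^1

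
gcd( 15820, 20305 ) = 5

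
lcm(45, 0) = 0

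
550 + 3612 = 4162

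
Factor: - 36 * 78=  - 2808 = - 2^3*3^3*13^1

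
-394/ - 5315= 394/5315 = 0.07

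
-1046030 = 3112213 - 4158243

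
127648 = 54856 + 72792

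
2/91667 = 2/91667=0.00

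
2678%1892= 786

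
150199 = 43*3493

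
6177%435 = 87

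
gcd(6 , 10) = 2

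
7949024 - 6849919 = 1099105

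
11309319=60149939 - 48840620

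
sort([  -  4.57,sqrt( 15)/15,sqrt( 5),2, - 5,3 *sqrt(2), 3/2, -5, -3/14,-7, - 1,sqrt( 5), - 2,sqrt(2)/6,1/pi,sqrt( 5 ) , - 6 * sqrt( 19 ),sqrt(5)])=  [ - 6*sqrt( 19 ), - 7, - 5, - 5,  -  4.57, - 2, - 1 ,-3/14, sqrt( 2)/6, sqrt (15)/15, 1/pi,3/2, 2, sqrt( 5), sqrt( 5 ),sqrt( 5),sqrt( 5),3*sqrt(2)]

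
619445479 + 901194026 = 1520639505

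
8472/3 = 2824  =  2824.00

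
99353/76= 1307 +21/76= 1307.28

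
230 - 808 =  - 578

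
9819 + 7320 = 17139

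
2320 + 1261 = 3581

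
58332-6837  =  51495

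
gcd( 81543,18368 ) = 7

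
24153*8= 193224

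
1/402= 1/402 = 0.00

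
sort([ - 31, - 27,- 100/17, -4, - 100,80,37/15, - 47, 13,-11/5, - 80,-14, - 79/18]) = [-100, - 80,  -  47,-31,-27, - 14,-100/17, - 79/18,-4,-11/5, 37/15,13, 80 ]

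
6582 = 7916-1334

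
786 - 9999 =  - 9213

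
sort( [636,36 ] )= [36,636 ]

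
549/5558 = 549/5558 = 0.10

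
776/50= 388/25 = 15.52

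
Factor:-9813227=-41^1*239347^1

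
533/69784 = 41/5368 =0.01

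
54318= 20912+33406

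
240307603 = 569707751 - 329400148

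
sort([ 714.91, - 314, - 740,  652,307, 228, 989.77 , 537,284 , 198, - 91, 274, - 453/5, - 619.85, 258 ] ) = [  -  740, - 619.85 , - 314, - 91, - 453/5,  198,228,258,274,  284, 307, 537,652,714.91,  989.77]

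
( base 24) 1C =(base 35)11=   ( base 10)36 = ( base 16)24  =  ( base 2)100100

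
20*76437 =1528740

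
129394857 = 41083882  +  88310975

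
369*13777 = 5083713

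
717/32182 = 717/32182 = 0.02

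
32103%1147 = 1134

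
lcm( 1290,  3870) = 3870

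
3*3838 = 11514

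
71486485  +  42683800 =114170285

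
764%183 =32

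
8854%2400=1654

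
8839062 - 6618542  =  2220520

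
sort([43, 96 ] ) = [43, 96]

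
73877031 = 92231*801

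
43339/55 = 787 + 54/55=787.98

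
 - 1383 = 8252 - 9635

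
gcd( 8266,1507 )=1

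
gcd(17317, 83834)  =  1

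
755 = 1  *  755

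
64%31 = 2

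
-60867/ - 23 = 2646 + 9/23 = 2646.39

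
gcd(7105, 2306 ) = 1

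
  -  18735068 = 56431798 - 75166866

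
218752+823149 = 1041901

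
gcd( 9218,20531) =419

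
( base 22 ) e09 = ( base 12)3B15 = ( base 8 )15201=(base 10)6785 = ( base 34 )5tj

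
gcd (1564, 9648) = 4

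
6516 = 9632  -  3116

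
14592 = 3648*4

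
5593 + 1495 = 7088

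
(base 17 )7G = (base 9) 160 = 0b10000111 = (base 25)5A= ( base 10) 135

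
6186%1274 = 1090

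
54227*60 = 3253620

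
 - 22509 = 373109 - 395618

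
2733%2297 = 436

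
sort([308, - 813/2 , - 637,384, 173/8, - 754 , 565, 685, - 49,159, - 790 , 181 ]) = [ - 790 , - 754, - 637, - 813/2, - 49,173/8,159,181 , 308,384, 565,685] 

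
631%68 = 19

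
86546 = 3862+82684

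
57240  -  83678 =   -  26438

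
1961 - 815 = 1146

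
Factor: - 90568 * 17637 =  - 2^3*3^1*5879^1*11321^1 = - 1597347816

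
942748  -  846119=96629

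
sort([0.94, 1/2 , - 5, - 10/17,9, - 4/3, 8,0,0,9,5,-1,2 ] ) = [ - 5, - 4/3, - 1,  -  10/17,0,0, 1/2,0.94, 2, 5,8,  9,9 ] 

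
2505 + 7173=9678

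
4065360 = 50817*80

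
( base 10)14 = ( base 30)E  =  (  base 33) E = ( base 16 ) E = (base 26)E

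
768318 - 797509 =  - 29191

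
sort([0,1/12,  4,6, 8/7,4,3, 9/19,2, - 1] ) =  [ - 1 , 0,  1/12,9/19,8/7,2,3, 4,4,6]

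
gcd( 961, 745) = 1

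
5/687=5/687   =  0.01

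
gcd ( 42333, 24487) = 1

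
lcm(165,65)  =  2145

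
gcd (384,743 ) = 1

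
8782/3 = 2927+1/3 =2927.33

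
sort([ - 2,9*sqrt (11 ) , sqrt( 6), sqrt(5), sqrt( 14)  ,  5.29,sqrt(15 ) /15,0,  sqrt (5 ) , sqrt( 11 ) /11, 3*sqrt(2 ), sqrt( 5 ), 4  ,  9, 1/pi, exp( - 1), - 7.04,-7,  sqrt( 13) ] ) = [ - 7.04, - 7,-2,0, sqrt(15 ) /15, sqrt( 11 )/11,1/pi,  exp( -1),sqrt( 5 ), sqrt( 5 ), sqrt(5),sqrt( 6 ),sqrt(13 ) , sqrt( 14 ), 4,3*sqrt( 2) , 5.29,9 , 9*sqrt( 11)]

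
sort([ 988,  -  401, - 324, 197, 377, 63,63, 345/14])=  [-401,-324,345/14, 63,63, 197,377, 988]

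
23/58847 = 23/58847 = 0.00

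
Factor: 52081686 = 2^1*3^2*43^1*67289^1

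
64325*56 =3602200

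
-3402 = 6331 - 9733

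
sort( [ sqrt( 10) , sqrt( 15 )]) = [ sqrt( 10) , sqrt(15) ] 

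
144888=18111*8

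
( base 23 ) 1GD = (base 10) 910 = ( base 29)12B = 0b1110001110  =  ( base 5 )12120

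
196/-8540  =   -1 + 298/305= -0.02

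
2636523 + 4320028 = 6956551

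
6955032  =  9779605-2824573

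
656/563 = 656/563=1.17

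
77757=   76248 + 1509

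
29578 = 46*643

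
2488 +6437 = 8925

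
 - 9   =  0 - 9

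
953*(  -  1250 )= -1191250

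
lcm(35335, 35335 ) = 35335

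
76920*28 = 2153760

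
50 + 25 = 75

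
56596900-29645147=26951753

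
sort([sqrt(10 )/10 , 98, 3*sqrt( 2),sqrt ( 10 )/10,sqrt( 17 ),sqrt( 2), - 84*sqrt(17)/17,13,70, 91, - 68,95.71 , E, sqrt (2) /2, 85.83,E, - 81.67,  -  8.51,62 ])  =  [  -  81.67, - 68, - 84*sqrt( 17 )/17,-8.51 , sqrt( 10 ) /10, sqrt (10)/10, sqrt( 2)/2,sqrt( 2 ),E, E,sqrt ( 17 ),3*sqrt( 2),13, 62,70, 85.83, 91,95.71,98 ]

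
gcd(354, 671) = 1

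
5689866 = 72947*78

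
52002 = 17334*3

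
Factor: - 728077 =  - 7^1*47^1 * 2213^1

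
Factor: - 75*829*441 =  - 3^3*5^2 * 7^2 * 829^1 = - 27419175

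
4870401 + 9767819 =14638220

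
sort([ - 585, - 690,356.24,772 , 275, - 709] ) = [ - 709,-690,  -  585,275, 356.24,772 ] 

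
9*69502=625518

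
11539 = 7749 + 3790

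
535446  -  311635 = 223811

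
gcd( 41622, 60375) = 21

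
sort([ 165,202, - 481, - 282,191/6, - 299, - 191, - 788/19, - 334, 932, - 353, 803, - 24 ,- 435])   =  [ - 481,  -  435 , - 353, - 334, - 299, - 282 , - 191, - 788/19,-24,191/6, 165  ,  202,803, 932]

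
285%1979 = 285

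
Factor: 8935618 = 2^1*4467809^1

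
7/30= 7/30 = 0.23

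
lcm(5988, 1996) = 5988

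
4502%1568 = 1366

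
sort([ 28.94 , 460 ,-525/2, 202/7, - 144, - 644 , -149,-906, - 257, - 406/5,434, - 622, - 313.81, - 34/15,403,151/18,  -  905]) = [ - 906,-905, - 644, - 622,- 313.81, - 525/2,- 257, - 149 , - 144 ,-406/5, - 34/15, 151/18,202/7,28.94, 403 , 434,460 ]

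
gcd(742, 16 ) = 2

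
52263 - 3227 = 49036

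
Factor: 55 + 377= 2^4 * 3^3 = 432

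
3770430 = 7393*510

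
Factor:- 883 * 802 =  - 2^1*401^1*883^1 = - 708166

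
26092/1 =26092 =26092.00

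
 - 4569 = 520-5089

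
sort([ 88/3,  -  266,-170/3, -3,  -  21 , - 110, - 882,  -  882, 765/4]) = [  -  882, - 882, - 266,- 110,  -  170/3,- 21,- 3, 88/3 , 765/4]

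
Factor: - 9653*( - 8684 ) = 83826652 = 2^2 * 7^2*13^1*167^1*197^1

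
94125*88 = 8283000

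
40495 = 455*89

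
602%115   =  27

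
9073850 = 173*52450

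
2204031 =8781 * 251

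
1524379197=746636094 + 777743103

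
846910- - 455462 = 1302372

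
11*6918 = 76098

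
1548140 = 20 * 77407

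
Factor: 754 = 2^1 * 13^1 * 29^1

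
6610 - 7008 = -398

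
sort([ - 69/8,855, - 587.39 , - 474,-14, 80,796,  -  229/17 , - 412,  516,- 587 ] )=[ - 587.39,  -  587, - 474,-412, - 14, - 229/17, - 69/8,80,516, 796,855 ]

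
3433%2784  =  649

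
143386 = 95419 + 47967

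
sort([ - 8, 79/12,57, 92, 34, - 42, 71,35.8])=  [ - 42, - 8, 79/12, 34,  35.8, 57,71,92 ]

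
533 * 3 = 1599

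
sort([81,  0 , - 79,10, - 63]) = [-79, - 63, 0, 10,81 ] 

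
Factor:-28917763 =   -  7^1*4131109^1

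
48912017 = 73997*661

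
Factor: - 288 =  - 2^5*3^2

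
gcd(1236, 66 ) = 6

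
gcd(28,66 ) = 2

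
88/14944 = 11/1868 =0.01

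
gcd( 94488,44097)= 3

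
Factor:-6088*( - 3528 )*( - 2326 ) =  - 49958907264 = -  2^7*3^2*7^2*761^1*1163^1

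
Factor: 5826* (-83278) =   -  485177628 = -2^2*3^1 * 13^1 * 971^1 *3203^1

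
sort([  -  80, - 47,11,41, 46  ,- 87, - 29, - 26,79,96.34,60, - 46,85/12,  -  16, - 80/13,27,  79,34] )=[ - 87,  -  80, -47, - 46, - 29, - 26,- 16, - 80/13,85/12, 11, 27, 34,41,46,60,79 , 79  ,  96.34 ] 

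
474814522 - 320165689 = 154648833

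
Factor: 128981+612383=741364 = 2^2*13^1*53^1*269^1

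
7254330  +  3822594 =11076924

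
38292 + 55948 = 94240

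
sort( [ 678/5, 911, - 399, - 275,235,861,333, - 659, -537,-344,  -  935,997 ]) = [ - 935, - 659, - 537, - 399  , - 344, - 275,678/5, 235,333,  861, 911,997]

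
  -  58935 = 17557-76492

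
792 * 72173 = 57161016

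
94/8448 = 47/4224 = 0.01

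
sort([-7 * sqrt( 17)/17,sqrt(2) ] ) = [ - 7*sqrt ( 17) /17,sqrt ( 2)]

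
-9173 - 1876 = -11049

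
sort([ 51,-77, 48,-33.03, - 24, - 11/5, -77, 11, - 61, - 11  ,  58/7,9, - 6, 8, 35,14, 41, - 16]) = [ - 77, - 77, - 61, - 33.03, - 24, - 16, - 11,-6, - 11/5 , 8, 58/7,9, 11, 14,35, 41,48,51]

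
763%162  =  115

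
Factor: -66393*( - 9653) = 3^3*7^2* 197^1*2459^1 = 640891629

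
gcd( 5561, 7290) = 1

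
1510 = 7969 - 6459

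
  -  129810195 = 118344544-248154739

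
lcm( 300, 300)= 300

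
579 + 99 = 678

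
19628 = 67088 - 47460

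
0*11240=0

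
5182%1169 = 506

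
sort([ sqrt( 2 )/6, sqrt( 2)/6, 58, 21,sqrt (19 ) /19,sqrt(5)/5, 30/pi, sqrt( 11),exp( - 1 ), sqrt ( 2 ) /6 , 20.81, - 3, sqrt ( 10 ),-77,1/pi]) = [ - 77, - 3, sqrt(19 )/19, sqrt( 2)/6, sqrt( 2 ) /6,  sqrt(2)/6,1/pi,exp( - 1 ), sqrt( 5 )/5, sqrt( 10),sqrt ( 11 ), 30/pi,20.81, 21, 58 ] 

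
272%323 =272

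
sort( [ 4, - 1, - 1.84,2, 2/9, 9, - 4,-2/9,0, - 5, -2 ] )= [ - 5, - 4, - 2, - 1.84, - 1, - 2/9, 0,  2/9 , 2, 4,9]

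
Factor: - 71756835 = -3^1*5^1*1783^1*2683^1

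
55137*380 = 20952060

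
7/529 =7/529 =0.01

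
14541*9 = 130869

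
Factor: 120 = 2^3 * 3^1 * 5^1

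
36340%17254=1832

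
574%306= 268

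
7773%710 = 673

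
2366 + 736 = 3102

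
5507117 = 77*71521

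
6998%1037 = 776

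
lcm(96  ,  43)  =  4128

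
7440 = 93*80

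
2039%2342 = 2039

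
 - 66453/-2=33226 + 1/2 = 33226.50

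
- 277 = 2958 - 3235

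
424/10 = 42 + 2/5= 42.40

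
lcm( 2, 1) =2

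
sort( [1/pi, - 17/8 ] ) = [ - 17/8,1/pi ]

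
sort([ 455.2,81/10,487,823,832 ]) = [ 81/10,455.2 , 487,823,832 ]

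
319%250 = 69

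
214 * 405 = 86670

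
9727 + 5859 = 15586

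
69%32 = 5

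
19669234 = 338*58193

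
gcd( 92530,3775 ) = 5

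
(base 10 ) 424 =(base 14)224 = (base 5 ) 3144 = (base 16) 1A8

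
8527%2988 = 2551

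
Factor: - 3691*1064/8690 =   -  2^2*5^ ( - 1) *7^1*11^(-1)*19^1 * 79^( - 1)*3691^1= - 1963612/4345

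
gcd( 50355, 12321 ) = 9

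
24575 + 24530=49105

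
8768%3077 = 2614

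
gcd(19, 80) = 1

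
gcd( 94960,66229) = 1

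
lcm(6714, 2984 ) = 26856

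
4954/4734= 2477/2367 = 1.05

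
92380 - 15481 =76899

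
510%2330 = 510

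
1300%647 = 6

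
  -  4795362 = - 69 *69498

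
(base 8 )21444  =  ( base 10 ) 8996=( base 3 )110100012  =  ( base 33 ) 88K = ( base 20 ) 129G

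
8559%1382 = 267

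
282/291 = 94/97 = 0.97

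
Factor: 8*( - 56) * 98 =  - 2^7 * 7^3=- 43904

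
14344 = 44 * 326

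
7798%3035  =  1728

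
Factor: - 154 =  - 2^1*7^1*11^1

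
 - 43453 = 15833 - 59286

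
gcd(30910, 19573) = 1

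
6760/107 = 63  +  19/107 =63.18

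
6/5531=6/5531 = 0.00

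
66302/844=33151/422 = 78.56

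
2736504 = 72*38007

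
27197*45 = 1223865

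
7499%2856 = 1787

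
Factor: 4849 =13^1*373^1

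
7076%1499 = 1080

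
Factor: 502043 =502043^1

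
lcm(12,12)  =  12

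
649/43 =15 + 4/43= 15.09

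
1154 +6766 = 7920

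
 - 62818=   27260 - 90078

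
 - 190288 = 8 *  (-23786) 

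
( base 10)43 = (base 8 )53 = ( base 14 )31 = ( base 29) 1e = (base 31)1c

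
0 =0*( - 3455)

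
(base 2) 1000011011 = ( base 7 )1400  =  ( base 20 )16j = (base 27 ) JQ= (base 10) 539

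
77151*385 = 29703135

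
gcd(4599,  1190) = 7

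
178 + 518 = 696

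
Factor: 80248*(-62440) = -2^6*5^1*7^2*223^1*1433^1=- 5010685120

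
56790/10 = 5679= 5679.00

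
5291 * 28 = 148148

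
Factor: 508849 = 11^1 * 167^1*277^1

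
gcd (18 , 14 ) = 2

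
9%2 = 1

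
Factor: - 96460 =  - 2^2 * 5^1*7^1*13^1*53^1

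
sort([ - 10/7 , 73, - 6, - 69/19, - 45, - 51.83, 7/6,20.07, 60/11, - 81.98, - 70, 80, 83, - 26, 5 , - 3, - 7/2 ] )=[-81.98,-70, - 51.83, - 45, - 26, - 6, - 69/19, - 7/2, - 3,- 10/7,7/6, 5 , 60/11, 20.07, 73, 80,83]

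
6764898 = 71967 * 94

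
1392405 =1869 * 745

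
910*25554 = 23254140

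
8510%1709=1674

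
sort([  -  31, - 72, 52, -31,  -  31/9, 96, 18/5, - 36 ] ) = [ - 72, - 36, - 31, - 31, - 31/9, 18/5, 52,96 ]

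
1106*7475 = 8267350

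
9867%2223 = 975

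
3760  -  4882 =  - 1122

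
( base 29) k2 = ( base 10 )582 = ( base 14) 2D8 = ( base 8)1106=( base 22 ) 14A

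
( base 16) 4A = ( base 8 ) 112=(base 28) 2i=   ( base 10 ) 74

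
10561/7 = 10561/7  =  1508.71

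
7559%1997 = 1568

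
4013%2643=1370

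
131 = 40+91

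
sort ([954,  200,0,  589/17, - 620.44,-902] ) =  [ - 902, - 620.44,  0, 589/17 , 200 , 954 ]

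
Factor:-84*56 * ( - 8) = 2^8*3^1*7^2 = 37632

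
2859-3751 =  - 892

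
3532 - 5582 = -2050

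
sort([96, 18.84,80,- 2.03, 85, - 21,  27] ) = [ - 21 , - 2.03, 18.84,27,80,85,96 ]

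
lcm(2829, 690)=28290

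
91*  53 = 4823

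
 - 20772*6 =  - 124632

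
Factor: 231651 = 3^2*7^1*3677^1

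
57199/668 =57199/668 = 85.63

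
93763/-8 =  - 93763/8 = -11720.38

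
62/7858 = 31/3929  =  0.01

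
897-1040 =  - 143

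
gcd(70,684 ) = 2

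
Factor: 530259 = 3^1*176753^1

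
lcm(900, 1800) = 1800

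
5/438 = 5/438 = 0.01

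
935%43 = 32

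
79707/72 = 26569/24 = 1107.04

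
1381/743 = 1381/743  =  1.86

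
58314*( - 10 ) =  - 583140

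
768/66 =11+7/11 = 11.64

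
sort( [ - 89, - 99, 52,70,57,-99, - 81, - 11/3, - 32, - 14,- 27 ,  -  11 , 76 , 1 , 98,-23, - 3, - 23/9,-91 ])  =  [ - 99, - 99, - 91 ,-89, - 81, - 32, - 27, - 23, - 14, - 11 , - 11/3, - 3, - 23/9, 1,  52,57,70,76,98]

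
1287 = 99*13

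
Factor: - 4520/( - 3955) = 8/7 = 2^3*7^( - 1) 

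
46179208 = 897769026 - 851589818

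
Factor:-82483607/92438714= - 2^( - 1)*31^( - 1) * 263^(  -  1 )*619^1*5669^ (  -  1) * 133253^1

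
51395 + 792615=844010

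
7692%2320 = 732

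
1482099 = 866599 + 615500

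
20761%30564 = 20761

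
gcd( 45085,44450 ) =635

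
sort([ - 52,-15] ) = [ - 52, - 15] 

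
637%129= 121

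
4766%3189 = 1577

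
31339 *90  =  2820510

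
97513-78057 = 19456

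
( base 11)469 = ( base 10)559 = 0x22F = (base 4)20233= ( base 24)n7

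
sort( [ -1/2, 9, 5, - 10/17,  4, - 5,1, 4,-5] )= [ -5, - 5, - 10/17,-1/2,1, 4, 4, 5,9] 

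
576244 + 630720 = 1206964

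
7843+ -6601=1242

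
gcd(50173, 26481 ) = 1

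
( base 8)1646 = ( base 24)1em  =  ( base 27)17G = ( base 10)934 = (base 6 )4154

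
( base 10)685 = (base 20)1e5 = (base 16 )2AD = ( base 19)1H1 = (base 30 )mp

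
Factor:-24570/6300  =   - 2^(- 1)*3^1*5^(  -  1)*13^1 = - 39/10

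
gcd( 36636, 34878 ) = 6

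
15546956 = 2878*5402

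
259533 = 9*28837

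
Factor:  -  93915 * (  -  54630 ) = 5130576450 = 2^1*3^4*5^2*607^1 * 2087^1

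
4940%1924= 1092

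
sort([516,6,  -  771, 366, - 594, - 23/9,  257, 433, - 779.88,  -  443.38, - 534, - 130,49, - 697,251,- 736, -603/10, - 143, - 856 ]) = [ - 856, - 779.88, - 771, - 736, - 697, - 594, - 534,-443.38,- 143, - 130, - 603/10, - 23/9, 6,49,251,  257,  366,433 , 516]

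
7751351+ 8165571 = 15916922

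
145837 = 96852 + 48985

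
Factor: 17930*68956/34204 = 309095270/8551 = 2^1*5^1*11^1*17^(-1 )*163^1*503^ ( - 1)*17239^1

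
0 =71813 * 0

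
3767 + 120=3887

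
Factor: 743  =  743^1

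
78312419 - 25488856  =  52823563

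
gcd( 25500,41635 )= 5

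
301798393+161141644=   462940037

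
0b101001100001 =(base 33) 2eh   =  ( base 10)2657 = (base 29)34i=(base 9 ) 3572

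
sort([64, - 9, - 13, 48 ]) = [  -  13,-9, 48, 64] 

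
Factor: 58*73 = 2^1*29^1* 73^1 = 4234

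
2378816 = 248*9592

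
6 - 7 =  - 1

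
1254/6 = 209 =209.00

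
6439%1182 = 529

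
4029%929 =313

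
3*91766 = 275298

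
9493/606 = 9493/606 = 15.67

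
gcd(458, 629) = 1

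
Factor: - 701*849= - 3^1*283^1*701^1=- 595149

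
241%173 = 68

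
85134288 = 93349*912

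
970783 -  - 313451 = 1284234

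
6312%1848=768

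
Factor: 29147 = 29147^1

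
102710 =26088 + 76622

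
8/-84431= - 1 +84423/84431= -0.00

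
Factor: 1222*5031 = 2^1 * 3^2 *13^2*43^1 * 47^1= 6147882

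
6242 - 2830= 3412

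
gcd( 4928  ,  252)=28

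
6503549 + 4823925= 11327474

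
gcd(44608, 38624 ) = 544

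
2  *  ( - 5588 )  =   - 11176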